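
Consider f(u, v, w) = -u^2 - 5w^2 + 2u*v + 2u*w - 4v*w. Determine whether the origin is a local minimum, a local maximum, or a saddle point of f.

The Hessian at the origin is H = [[-2, 2, 2], [2, 0, -4], [2, -4, -10]].
Congruent diagonalization of H (simultaneous row and column reduction) yields pivots -2, 2, -10.
That gives 1 positive, 2 negative pivots.
H is indefinite, so the origin is a saddle point.

saddle point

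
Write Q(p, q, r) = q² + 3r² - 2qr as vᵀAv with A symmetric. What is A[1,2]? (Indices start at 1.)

The coefficient of p·q in Q is 0. For a symmetric A this equals A[1,2] + A[2,1] = 2·A[1,2].
So A[1,2] = 0/2 = 0.

0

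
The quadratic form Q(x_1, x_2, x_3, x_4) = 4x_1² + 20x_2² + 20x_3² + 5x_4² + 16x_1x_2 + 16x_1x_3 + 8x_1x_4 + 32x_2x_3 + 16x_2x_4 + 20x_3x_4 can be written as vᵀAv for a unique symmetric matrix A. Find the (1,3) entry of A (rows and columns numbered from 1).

The coefficient of x_1·x_3 in Q is 16. For a symmetric A this equals A[1,3] + A[3,1] = 2·A[1,3].
So A[1,3] = 16/2 = 8.

8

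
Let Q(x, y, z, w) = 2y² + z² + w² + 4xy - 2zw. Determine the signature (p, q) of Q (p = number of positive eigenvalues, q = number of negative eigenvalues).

(2, 1)

The symmetric matrix is A = [[0, 2, 0, 0], [2, 2, 0, 0], [0, 0, 1, -1], [0, 0, -1, 1]].
By Sylvester's law of inertia any congruent diagonalization of A has 2 positive, 1 negative and 1 zero entries.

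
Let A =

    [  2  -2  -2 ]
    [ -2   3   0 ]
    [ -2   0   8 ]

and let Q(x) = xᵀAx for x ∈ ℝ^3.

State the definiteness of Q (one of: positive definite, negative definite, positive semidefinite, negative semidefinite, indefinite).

Leading principal minors: Δ_1 = 2, Δ_2 = 2, Δ_3 = 4.
All leading principal minors are positive, so by Sylvester's criterion Q is positive definite.

positive definite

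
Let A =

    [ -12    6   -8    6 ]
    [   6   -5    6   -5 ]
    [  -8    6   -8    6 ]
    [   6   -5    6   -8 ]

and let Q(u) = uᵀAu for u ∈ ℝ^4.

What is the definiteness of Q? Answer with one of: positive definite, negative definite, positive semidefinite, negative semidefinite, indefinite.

negative definite

Congruent diagonalization of A (simultaneous row and column reduction) yields pivots -12, -2, -2/3, -3.
Counting signs: 4 negative.
Hence Q is negative definite.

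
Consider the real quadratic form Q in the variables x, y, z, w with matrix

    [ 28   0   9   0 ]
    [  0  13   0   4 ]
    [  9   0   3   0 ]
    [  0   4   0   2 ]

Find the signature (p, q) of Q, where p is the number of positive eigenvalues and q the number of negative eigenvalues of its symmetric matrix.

Row-reducing A symmetrically gives the diagonal entries 28, 13, 3/28, 10/13.
So there are 4 positive pivots.

(4, 0)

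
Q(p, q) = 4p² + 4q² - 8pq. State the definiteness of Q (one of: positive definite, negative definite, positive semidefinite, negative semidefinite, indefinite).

The symmetric matrix of Q is [[4, -4], [-4, 4]].
For the 2×2 matrix [[4, -4], [-4, 4]]: det = 4·4 − (-4)² = 0, trace = 8.
det = 0 so one eigenvalue is zero; the form is semidefinite with the sign of the trace.

positive semidefinite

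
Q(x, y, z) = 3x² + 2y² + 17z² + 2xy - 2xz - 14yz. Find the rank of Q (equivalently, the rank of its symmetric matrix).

The associated matrix is A = [[3, 1, -1], [1, 2, -7], [-1, -7, 17]].
An LDLᵀ factorisation of A has diagonal entries 3, 5/3, -10.
That gives 2 positive, 1 negative pivots.
The rank is the number of nonzero pivots: 3.

3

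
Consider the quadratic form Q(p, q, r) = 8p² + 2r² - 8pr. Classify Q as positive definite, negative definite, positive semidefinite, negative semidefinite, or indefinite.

positive semidefinite

Write A = [[8, 0, -4], [0, 0, 0], [-4, 0, 2]].
Congruent diagonalization of A (simultaneous row and column reduction) yields pivots 8, 0, 0.
That gives 1 positive, 2 zero pivots.
Hence Q is positive semidefinite.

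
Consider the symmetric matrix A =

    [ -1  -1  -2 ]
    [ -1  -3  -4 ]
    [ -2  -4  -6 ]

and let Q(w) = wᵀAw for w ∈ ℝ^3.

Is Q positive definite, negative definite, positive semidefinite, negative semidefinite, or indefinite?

negative semidefinite

Congruent diagonalization of A (simultaneous row and column reduction) yields pivots -1, -2, 0.
Counting signs: 2 negative, 1 zero.
Hence Q is negative semidefinite.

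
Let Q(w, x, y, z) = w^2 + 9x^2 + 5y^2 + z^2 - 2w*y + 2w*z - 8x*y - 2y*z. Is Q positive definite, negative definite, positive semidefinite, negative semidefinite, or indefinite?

Write A = [[1, 0, -1, 1], [0, 9, -4, 0], [-1, -4, 5, -1], [1, 0, -1, 1]].
Row-reducing A symmetrically gives the diagonal entries 1, 9, 20/9, 0.
Counting signs: 3 positive, 1 zero.
Hence Q is positive semidefinite.

positive semidefinite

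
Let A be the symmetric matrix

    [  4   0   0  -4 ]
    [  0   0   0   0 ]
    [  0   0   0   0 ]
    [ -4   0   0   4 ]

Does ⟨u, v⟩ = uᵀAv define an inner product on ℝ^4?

no

Congruent diagonalization of A (simultaneous row and column reduction) yields pivots 4, 0, 0, 0.
That gives 1 positive, 3 zero pivots.
Hence Q is positive semidefinite.
⟨·,·⟩ is an inner product exactly when A is positive definite.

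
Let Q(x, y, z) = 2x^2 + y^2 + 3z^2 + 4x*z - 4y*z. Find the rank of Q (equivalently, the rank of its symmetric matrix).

Write A = [[2, 0, 2], [0, 1, -2], [2, -2, 3]].
Symmetric row and column elimination reduces A to a congruent diagonal form with pivots 2, 1, -3.
That gives 2 positive, 1 negative pivots.
The rank is the number of nonzero pivots: 3.

3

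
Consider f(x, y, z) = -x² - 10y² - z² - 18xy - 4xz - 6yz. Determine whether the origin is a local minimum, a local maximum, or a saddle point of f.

saddle point

The Hessian at the origin is H = [[-2, -18, -4], [-18, -20, -6], [-4, -6, -2]].
Congruent diagonalization of H (simultaneous row and column reduction) yields pivots -2, 142, -24/71.
So there are 1 positive, 2 negative pivots.
H is indefinite, so the origin is a saddle point.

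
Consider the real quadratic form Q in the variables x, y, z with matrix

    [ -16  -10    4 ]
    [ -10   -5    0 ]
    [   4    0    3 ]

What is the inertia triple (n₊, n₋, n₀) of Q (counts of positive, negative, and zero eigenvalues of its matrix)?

An LDLᵀ factorisation of A has diagonal entries -16, 5/4, -1.
Counting signs: 1 positive, 2 negative.

(1, 2, 0)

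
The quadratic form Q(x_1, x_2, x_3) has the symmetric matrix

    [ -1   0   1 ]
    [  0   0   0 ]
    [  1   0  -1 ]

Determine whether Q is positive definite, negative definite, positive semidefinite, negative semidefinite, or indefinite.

negative semidefinite

Row-reducing A symmetrically gives the diagonal entries -1, 0, 0.
That gives 1 negative, 2 zero pivots.
Hence Q is negative semidefinite.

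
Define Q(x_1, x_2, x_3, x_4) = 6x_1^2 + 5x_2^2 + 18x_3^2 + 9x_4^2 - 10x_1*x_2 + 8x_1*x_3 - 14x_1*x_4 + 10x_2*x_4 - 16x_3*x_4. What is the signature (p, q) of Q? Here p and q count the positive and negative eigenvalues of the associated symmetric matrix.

The symmetric matrix is A = [[6, -5, 4, -7], [-5, 5, 0, 5], [4, 0, 18, -8], [-7, 5, -8, 9]].
Row-reducing A symmetrically gives the diagonal entries 6, 5/6, 2, 0.
That gives 3 positive, 1 zero pivots.

(3, 0)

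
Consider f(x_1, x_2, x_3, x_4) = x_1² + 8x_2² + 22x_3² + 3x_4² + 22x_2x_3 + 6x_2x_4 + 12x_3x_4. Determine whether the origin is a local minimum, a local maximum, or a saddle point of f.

local minimum

The Hessian at the origin is H = [[2, 0, 0, 0], [0, 16, 22, 6], [0, 22, 44, 12], [0, 6, 12, 6]].
An LDLᵀ factorisation of H has diagonal entries 2, 16, 55/4, 30/11.
So there are 4 positive pivots.
H is positive definite, so the origin is a strict local minimum.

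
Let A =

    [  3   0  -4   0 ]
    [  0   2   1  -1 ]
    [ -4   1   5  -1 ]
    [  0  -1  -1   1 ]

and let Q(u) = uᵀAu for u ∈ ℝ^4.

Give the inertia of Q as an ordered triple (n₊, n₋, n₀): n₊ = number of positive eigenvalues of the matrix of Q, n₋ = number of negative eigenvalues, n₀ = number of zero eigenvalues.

Symmetric row and column elimination reduces A to a congruent diagonal form with pivots 3, 2, -5/6, 4/5.
So there are 3 positive, 1 negative pivots.

(3, 1, 0)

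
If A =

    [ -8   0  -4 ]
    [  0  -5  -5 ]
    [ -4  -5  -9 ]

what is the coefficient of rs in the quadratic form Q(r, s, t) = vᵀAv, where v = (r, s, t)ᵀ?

The coefficient of rs is A[1,2] + A[2,1] = 2·0 = 0.

0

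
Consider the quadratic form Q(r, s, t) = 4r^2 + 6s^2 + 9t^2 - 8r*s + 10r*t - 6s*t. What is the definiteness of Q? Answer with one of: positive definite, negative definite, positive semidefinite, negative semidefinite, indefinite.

The symmetric matrix is A = [[4, -4, 5], [-4, 6, -3], [5, -3, 9]].
Applying the same elementary operations to the rows and columns of A produces a congruent diagonal matrix with entries 4, 2, 3/4.
So there are 3 positive pivots.
Hence Q is positive definite.

positive definite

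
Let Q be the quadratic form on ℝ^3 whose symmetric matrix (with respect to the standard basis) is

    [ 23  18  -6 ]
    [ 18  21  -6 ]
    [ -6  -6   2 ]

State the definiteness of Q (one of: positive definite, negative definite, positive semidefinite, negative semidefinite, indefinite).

positive definite

Leading principal minors: Δ_1 = 23, Δ_2 = 159, Δ_3 = 30.
All leading principal minors are positive, so by Sylvester's criterion Q is positive definite.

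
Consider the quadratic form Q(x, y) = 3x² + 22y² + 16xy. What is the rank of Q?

The symmetric matrix is A = [[3, 8], [8, 22]].
Congruent diagonalization of A (simultaneous row and column reduction) yields pivots 3, 2/3.
That gives 2 positive pivots.
The rank is the number of nonzero pivots: 2.

2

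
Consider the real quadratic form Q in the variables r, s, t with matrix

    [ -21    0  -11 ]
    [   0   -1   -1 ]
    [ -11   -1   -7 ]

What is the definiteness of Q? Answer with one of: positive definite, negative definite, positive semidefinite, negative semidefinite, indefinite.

Row-reducing A symmetrically gives the diagonal entries -21, -1, -5/21.
So there are 3 negative pivots.
Hence Q is negative definite.

negative definite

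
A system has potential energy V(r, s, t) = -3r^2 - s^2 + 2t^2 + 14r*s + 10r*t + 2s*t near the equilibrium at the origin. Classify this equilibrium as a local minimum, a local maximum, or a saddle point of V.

The Hessian at the origin is H = [[-6, 14, 10], [14, -2, 2], [10, 2, 4]].
An LDLᵀ factorisation of H has diagonal entries -6, 92/3, -6/23.
So there are 1 positive, 2 negative pivots.
H is indefinite, so the origin is a saddle point.

saddle point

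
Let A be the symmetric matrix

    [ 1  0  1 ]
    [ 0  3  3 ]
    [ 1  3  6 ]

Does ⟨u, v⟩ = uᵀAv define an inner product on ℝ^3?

Leading principal minors: Δ_1 = 1, Δ_2 = 3, Δ_3 = 6.
All leading principal minors are positive, so by Sylvester's criterion Q is positive definite.
⟨·,·⟩ is an inner product exactly when A is positive definite.

yes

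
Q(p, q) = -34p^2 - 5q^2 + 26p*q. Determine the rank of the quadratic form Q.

2

The symmetric matrix is A = [[-34, 13], [13, -5]].
Symmetric row and column elimination reduces A to a congruent diagonal form with pivots -34, -1/34.
Counting signs: 2 negative.
The rank is the number of nonzero pivots: 2.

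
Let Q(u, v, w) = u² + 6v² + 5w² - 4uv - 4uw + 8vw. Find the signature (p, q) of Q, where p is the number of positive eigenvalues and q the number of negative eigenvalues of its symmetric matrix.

The symmetric matrix is A = [[1, -2, -2], [-2, 6, 4], [-2, 4, 5]].
An LDLᵀ factorisation of A has diagonal entries 1, 2, 1.
So there are 3 positive pivots.

(3, 0)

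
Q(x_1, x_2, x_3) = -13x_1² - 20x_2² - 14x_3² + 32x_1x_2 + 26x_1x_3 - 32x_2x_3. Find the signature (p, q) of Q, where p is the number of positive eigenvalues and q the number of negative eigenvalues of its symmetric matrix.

Write A = [[-13, 16, 13], [16, -20, -16], [13, -16, -14]].
Applying the same elementary operations to the rows and columns of A produces a congruent diagonal matrix with entries -13, -4/13, -1.
Counting signs: 3 negative.

(0, 3)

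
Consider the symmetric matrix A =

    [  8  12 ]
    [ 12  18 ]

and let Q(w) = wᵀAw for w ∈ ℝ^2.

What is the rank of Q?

Symmetric row and column elimination reduces A to a congruent diagonal form with pivots 8, 0.
So there are 1 positive, 1 zero pivots.
The rank is the number of nonzero pivots: 1.

1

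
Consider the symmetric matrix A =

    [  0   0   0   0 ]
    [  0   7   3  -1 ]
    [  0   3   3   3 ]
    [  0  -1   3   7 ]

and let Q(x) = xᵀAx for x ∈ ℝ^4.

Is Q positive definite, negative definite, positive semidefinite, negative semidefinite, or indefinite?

Row-reducing A symmetrically gives the diagonal entries 0, 7, 12/7, 0.
That gives 2 positive, 2 zero pivots.
Hence Q is positive semidefinite.

positive semidefinite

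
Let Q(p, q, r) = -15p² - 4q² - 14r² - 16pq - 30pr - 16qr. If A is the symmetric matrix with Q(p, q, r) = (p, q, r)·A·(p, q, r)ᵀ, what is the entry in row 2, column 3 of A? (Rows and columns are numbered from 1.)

The coefficient of q·r in Q is -16. For a symmetric A this equals A[2,3] + A[3,2] = 2·A[2,3].
So A[2,3] = -16/2 = -8.

-8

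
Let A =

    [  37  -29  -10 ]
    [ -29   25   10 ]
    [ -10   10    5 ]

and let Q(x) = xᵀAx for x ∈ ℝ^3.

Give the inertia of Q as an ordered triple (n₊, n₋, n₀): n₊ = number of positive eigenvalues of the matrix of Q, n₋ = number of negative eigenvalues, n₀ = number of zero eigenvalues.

(3, 0, 0)

Applying the same elementary operations to the rows and columns of A produces a congruent diagonal matrix with entries 37, 84/37, 5/21.
So there are 3 positive pivots.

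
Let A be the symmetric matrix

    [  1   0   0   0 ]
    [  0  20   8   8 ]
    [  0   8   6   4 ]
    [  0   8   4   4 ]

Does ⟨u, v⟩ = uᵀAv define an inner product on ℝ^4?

yes

Leading principal minors: Δ_1 = 1, Δ_2 = 20, Δ_3 = 56, Δ_4 = 32.
All leading principal minors are positive, so by Sylvester's criterion Q is positive definite.
⟨·,·⟩ is an inner product exactly when A is positive definite.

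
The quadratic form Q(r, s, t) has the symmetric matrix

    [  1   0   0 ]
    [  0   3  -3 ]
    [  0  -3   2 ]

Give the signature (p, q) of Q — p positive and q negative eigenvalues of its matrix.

Row-reducing A symmetrically gives the diagonal entries 1, 3, -1.
So there are 2 positive, 1 negative pivots.

(2, 1)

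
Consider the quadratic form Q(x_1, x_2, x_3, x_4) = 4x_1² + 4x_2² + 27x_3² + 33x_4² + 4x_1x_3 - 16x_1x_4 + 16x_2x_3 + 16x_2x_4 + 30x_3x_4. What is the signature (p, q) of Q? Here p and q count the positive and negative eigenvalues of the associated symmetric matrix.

Write A = [[4, 0, 2, -8], [0, 4, 8, 8], [2, 8, 27, 15], [-8, 8, 15, 33]].
Applying the same elementary operations to the rows and columns of A produces a congruent diagonal matrix with entries 4, 4, 10, 1/10.
Counting signs: 4 positive.

(4, 0)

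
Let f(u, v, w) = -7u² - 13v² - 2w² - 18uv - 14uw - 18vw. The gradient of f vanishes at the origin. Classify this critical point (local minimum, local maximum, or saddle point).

The Hessian at the origin is H = [[-14, -18, -14], [-18, -26, -18], [-14, -18, -4]].
Applying the same elementary operations to the rows and columns of H produces a congruent diagonal matrix with entries -14, -20/7, 10.
That gives 1 positive, 2 negative pivots.
H is indefinite, so the origin is a saddle point.

saddle point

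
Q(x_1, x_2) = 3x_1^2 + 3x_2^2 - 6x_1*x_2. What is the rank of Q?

The associated matrix is A = [[3, -3], [-3, 3]].
Congruent diagonalization of A (simultaneous row and column reduction) yields pivots 3, 0.
That gives 1 positive, 1 zero pivots.
The rank is the number of nonzero pivots: 1.

1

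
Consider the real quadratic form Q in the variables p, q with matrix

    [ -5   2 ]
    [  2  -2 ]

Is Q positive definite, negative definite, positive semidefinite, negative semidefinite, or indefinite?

negative definite

Leading principal minors: Δ_1 = -5, Δ_2 = 6.
The signs alternate starting with Δ_1 < 0, so by Sylvester's criterion Q is negative definite.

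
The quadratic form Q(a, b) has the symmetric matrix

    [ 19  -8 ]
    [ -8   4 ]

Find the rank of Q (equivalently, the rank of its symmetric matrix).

Row-reducing A symmetrically gives the diagonal entries 19, 12/19.
Counting signs: 2 positive.
The rank is the number of nonzero pivots: 2.

2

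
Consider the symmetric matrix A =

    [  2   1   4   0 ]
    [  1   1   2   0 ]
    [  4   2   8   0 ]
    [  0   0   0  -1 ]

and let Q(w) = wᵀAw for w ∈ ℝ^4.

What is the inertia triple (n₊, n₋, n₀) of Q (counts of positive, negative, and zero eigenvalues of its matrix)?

Congruent diagonalization of A (simultaneous row and column reduction) yields pivots 2, 1/2, 0, -1.
That gives 2 positive, 1 negative, 1 zero pivots.

(2, 1, 1)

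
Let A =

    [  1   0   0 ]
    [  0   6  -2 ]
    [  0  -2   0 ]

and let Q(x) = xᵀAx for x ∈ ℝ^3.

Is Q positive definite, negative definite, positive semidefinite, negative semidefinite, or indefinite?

indefinite

Row-reducing A symmetrically gives the diagonal entries 1, 6, -2/3.
That gives 2 positive, 1 negative pivots.
Hence Q is indefinite.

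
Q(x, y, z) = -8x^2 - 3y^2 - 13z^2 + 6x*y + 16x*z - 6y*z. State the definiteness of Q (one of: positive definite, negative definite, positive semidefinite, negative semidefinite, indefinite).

The symmetric matrix of Q is A = [[-8, 3, 8], [3, -3, -3], [8, -3, -13]].
Leading principal minors: Δ_1 = -8, Δ_2 = 15, Δ_3 = -75.
The signs alternate starting with Δ_1 < 0, so by Sylvester's criterion Q is negative definite.

negative definite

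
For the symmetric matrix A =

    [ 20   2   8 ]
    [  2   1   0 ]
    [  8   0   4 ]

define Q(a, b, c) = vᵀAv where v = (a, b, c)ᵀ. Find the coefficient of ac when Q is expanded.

16

The coefficient of ac is A[1,3] + A[3,1] = 2·8 = 16.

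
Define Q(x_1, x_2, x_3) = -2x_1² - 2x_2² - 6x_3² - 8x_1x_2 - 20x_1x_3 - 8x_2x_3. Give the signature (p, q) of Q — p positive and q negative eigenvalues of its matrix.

(2, 1)

The symmetric matrix is A = [[-2, -4, -10], [-4, -2, -4], [-10, -4, -6]].
Applying the same elementary operations to the rows and columns of A produces a congruent diagonal matrix with entries -2, 6, 4/3.
That gives 2 positive, 1 negative pivots.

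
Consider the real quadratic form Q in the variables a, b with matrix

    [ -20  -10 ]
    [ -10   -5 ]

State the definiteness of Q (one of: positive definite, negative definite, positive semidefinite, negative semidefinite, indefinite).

negative semidefinite

Applying the same elementary operations to the rows and columns of A produces a congruent diagonal matrix with entries -20, 0.
That gives 1 negative, 1 zero pivots.
Hence Q is negative semidefinite.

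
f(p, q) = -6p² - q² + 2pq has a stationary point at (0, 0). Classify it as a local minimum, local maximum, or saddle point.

local maximum

The Hessian at the origin is H = [[-12, 2], [2, -2]].
det H = -12·-2 − (2)² = 20 > 0 and H[1,1] = -12 < 0, so H is negative definite.
Therefore the origin is a local maximum.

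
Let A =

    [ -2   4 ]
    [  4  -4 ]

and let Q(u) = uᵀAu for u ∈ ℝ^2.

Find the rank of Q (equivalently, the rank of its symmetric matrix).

An LDLᵀ factorisation of A has diagonal entries -2, 4.
Counting signs: 1 positive, 1 negative.
The rank is the number of nonzero pivots: 2.

2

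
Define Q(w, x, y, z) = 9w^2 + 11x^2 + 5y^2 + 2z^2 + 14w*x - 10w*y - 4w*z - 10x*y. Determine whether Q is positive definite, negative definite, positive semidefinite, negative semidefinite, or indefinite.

positive definite

The symmetric matrix of Q is A = [[9, 7, -5, -2], [7, 11, -5, 0], [-5, -5, 5, 0], [-2, 0, 0, 2]].
Leading principal minors: Δ_1 = 9, Δ_2 = 50, Δ_3 = 100, Δ_4 = 80.
All leading principal minors are positive, so by Sylvester's criterion Q is positive definite.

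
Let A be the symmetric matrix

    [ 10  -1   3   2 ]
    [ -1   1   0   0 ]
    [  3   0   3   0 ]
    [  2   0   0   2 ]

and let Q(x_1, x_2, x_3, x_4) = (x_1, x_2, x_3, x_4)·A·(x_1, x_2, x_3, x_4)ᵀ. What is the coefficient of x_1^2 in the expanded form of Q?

10

The coefficient of x_1^2 is the diagonal entry A[1,1] = 10.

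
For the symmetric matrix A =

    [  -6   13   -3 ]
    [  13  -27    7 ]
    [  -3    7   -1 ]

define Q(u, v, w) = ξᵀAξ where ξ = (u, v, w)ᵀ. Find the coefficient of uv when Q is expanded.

26

The coefficient of uv is A[1,2] + A[2,1] = 2·13 = 26.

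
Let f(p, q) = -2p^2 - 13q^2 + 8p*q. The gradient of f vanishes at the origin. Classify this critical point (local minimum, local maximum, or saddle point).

The Hessian at the origin is H = [[-4, 8], [8, -26]].
det H = -4·-26 − (8)² = 40 > 0 and H[1,1] = -4 < 0, so H is negative definite.
Therefore the origin is a local maximum.

local maximum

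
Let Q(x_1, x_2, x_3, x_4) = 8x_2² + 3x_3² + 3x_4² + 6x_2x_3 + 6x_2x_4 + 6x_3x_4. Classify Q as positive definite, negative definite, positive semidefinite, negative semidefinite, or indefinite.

positive semidefinite

The associated matrix is A = [[0, 0, 0, 0], [0, 8, 3, 3], [0, 3, 3, 3], [0, 3, 3, 3]].
Applying the same elementary operations to the rows and columns of A produces a congruent diagonal matrix with entries 0, 8, 15/8, 0.
Counting signs: 2 positive, 2 zero.
Hence Q is positive semidefinite.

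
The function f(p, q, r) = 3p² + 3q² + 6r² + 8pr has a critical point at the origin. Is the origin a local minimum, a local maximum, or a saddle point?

local minimum

The Hessian at the origin is H = [[6, 0, 8], [0, 6, 0], [8, 0, 12]].
Symmetric row and column elimination reduces H to a congruent diagonal form with pivots 6, 6, 4/3.
Counting signs: 3 positive.
H is positive definite, so the origin is a strict local minimum.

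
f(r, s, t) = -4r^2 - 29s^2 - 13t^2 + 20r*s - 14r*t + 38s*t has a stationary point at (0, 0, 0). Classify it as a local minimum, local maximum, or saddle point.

The Hessian at the origin is H = [[-8, 20, -14], [20, -58, 38], [-14, 38, -26]].
Symmetric row and column elimination reduces H to a congruent diagonal form with pivots -8, -8, -3/8.
Counting signs: 3 negative.
H is negative definite, so the origin is a strict local maximum.

local maximum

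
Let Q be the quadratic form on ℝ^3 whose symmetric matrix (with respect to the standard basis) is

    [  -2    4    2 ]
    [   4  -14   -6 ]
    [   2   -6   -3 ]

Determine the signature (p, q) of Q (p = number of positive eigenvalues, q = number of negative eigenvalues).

(0, 3)

Applying the same elementary operations to the rows and columns of A produces a congruent diagonal matrix with entries -2, -6, -1/3.
Counting signs: 3 negative.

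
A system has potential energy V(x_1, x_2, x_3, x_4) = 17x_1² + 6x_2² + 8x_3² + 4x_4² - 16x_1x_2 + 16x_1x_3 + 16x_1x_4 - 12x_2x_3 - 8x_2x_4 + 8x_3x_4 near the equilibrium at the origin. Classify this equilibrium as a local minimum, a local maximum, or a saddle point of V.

The Hessian at the origin is H = [[34, -16, 16, 16], [-16, 12, -12, -8], [16, -12, 16, 8], [16, -8, 8, 8]].
Applying the same elementary operations to the rows and columns of H produces a congruent diagonal matrix with entries 34, 76/17, 4, 8/19.
That gives 4 positive pivots.
H is positive definite, so the origin is a strict local minimum.

local minimum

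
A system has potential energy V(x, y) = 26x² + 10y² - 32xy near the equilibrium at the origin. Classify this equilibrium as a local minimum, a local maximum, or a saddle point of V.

local minimum

The Hessian at the origin is H = [[52, -32], [-32, 20]].
det H = 52·20 − (-32)² = 16 > 0 and H[1,1] = 52 > 0, so H is positive definite.
Therefore the origin is a local minimum.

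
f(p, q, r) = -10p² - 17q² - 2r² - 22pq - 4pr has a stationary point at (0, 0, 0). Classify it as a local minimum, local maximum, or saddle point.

The Hessian at the origin is H = [[-20, -22, -4], [-22, -34, 0], [-4, 0, -4]].
An LDLᵀ factorisation of H has diagonal entries -20, -49/5, -60/49.
That gives 3 negative pivots.
H is negative definite, so the origin is a strict local maximum.

local maximum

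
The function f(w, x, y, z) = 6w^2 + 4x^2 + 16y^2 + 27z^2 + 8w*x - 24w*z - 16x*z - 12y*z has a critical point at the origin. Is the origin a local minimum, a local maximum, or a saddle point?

The Hessian at the origin is H = [[12, 8, 0, -24], [8, 8, 0, -16], [0, 0, 32, -12], [-24, -16, -12, 54]].
Congruent diagonalization of H (simultaneous row and column reduction) yields pivots 12, 8/3, 32, 3/2.
So there are 4 positive pivots.
H is positive definite, so the origin is a strict local minimum.

local minimum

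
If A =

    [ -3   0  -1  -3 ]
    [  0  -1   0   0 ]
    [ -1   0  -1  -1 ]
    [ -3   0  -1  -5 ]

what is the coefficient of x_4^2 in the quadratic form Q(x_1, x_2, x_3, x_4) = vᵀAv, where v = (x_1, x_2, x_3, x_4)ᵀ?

The coefficient of x_4^2 is the diagonal entry A[4,4] = -5.

-5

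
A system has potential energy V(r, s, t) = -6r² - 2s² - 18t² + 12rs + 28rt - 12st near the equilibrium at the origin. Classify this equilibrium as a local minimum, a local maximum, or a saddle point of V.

The Hessian at the origin is H = [[-12, 12, 28], [12, -4, -12], [28, -12, -36]].
An LDLᵀ factorisation of H has diagonal entries -12, 8, -8/3.
That gives 1 positive, 2 negative pivots.
H is indefinite, so the origin is a saddle point.

saddle point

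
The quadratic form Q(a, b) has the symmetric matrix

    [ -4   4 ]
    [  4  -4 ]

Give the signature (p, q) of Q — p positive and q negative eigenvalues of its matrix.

(0, 1)

Congruent diagonalization of A (simultaneous row and column reduction) yields pivots -4, 0.
Counting signs: 1 negative, 1 zero.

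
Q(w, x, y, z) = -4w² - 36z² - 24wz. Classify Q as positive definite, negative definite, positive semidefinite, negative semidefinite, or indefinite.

The associated matrix is A = [[-4, 0, 0, -12], [0, 0, 0, 0], [0, 0, 0, 0], [-12, 0, 0, -36]].
Congruent diagonalization of A (simultaneous row and column reduction) yields pivots -4, 0, 0, 0.
So there are 1 negative, 3 zero pivots.
Hence Q is negative semidefinite.

negative semidefinite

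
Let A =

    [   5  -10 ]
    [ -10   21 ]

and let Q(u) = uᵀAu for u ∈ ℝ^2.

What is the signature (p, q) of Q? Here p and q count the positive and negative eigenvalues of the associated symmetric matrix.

(2, 0)

An LDLᵀ factorisation of A has diagonal entries 5, 1.
So there are 2 positive pivots.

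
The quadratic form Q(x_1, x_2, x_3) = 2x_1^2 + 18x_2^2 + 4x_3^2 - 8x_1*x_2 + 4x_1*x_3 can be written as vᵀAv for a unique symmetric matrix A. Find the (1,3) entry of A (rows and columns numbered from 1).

The coefficient of x_1·x_3 in Q is 4. For a symmetric A this equals A[1,3] + A[3,1] = 2·A[1,3].
So A[1,3] = 4/2 = 2.

2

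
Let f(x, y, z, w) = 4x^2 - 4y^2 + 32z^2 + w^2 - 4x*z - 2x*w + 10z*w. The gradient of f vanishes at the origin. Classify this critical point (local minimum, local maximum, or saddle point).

saddle point

The Hessian at the origin is H = [[8, 0, -4, -2], [0, -8, 0, 0], [-4, 0, 64, 10], [-2, 0, 10, 2]].
An LDLᵀ factorisation of H has diagonal entries 8, -8, 62, 6/31.
That gives 3 positive, 1 negative pivots.
H is indefinite, so the origin is a saddle point.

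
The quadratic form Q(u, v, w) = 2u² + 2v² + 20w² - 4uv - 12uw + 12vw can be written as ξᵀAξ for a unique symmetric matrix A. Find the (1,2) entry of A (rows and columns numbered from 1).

-2

The coefficient of u·v in Q is -4. For a symmetric A this equals A[1,2] + A[2,1] = 2·A[1,2].
So A[1,2] = -4/2 = -2.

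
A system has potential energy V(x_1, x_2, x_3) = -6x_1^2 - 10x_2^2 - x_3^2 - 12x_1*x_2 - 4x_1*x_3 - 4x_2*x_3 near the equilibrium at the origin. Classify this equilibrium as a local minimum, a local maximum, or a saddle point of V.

local maximum

The Hessian at the origin is H = [[-12, -12, -4], [-12, -20, -4], [-4, -4, -2]].
Symmetric row and column elimination reduces H to a congruent diagonal form with pivots -12, -8, -2/3.
So there are 3 negative pivots.
H is negative definite, so the origin is a strict local maximum.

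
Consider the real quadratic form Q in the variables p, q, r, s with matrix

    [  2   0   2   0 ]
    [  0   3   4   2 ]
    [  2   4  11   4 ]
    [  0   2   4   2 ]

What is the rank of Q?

4

Applying the same elementary operations to the rows and columns of A produces a congruent diagonal matrix with entries 2, 3, 11/3, 2/11.
Counting signs: 4 positive.
The rank is the number of nonzero pivots: 4.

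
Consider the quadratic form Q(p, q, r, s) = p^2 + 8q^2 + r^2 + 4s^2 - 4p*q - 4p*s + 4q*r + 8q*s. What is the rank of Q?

Write A = [[1, -2, 0, -2], [-2, 8, 2, 4], [0, 2, 1, 0], [-2, 4, 0, 4]].
Symmetric row and column elimination reduces A to a congruent diagonal form with pivots 1, 4, 0, 0.
Counting signs: 2 positive, 2 zero.
The rank is the number of nonzero pivots: 2.

2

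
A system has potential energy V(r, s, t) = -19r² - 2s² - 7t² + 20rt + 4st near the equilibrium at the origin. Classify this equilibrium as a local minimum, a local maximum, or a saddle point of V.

The Hessian at the origin is H = [[-38, 0, 20], [0, -4, 4], [20, 4, -14]].
Symmetric row and column elimination reduces H to a congruent diagonal form with pivots -38, -4, 10/19.
So there are 1 positive, 2 negative pivots.
H is indefinite, so the origin is a saddle point.

saddle point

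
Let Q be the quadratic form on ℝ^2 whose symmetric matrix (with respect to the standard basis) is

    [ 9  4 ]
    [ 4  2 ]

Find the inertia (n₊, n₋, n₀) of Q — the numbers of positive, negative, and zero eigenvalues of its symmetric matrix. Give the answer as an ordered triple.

Row-reducing A symmetrically gives the diagonal entries 9, 2/9.
That gives 2 positive pivots.

(2, 0, 0)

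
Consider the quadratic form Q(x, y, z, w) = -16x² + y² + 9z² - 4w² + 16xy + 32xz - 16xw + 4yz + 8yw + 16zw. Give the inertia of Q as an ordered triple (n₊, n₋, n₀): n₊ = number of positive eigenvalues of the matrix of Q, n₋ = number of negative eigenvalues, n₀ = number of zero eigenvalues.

The symmetric matrix is A = [[-16, 8, 16, -8], [8, 1, 2, 4], [16, 2, 9, 8], [-8, 4, 8, -4]].
Congruent diagonalization of A (simultaneous row and column reduction) yields pivots -16, 5, 5, 0.
That gives 2 positive, 1 negative, 1 zero pivots.

(2, 1, 1)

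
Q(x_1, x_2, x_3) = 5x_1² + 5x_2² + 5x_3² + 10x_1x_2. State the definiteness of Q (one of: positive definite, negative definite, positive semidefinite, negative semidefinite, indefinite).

positive semidefinite

Write A = [[5, 5, 0], [5, 5, 0], [0, 0, 5]].
Applying the same elementary operations to the rows and columns of A produces a congruent diagonal matrix with entries 5, 0, 5.
That gives 2 positive, 1 zero pivots.
Hence Q is positive semidefinite.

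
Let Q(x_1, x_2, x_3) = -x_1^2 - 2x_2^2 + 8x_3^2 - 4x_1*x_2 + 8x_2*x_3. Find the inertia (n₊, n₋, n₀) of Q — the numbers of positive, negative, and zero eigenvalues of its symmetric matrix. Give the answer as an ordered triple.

(1, 1, 1)

The associated matrix is A = [[-1, -2, 0], [-2, -2, 4], [0, 4, 8]].
Row-reducing A symmetrically gives the diagonal entries -1, 2, 0.
So there are 1 positive, 1 negative, 1 zero pivots.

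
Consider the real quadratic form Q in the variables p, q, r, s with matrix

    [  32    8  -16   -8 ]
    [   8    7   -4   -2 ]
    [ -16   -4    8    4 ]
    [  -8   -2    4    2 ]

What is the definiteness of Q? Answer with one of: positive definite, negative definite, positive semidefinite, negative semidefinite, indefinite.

Congruent diagonalization of A (simultaneous row and column reduction) yields pivots 32, 5, 0, 0.
That gives 2 positive, 2 zero pivots.
Hence Q is positive semidefinite.

positive semidefinite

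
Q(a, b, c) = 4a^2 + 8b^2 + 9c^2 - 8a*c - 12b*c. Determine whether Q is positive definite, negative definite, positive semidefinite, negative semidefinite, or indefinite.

The associated matrix is A = [[4, 0, -4], [0, 8, -6], [-4, -6, 9]].
Row-reducing A symmetrically gives the diagonal entries 4, 8, 1/2.
So there are 3 positive pivots.
Hence Q is positive definite.

positive definite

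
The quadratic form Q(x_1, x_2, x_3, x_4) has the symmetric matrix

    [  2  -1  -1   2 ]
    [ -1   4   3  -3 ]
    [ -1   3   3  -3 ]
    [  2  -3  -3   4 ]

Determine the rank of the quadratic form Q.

4

Congruent diagonalization of A (simultaneous row and column reduction) yields pivots 2, 7/2, 5/7, 2/5.
That gives 4 positive pivots.
The rank is the number of nonzero pivots: 4.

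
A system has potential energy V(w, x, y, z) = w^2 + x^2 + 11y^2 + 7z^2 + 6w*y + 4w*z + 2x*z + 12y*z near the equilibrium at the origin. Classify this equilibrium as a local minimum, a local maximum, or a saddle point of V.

The Hessian at the origin is H = [[2, 0, 6, 4], [0, 2, 0, 2], [6, 0, 22, 12], [4, 2, 12, 14]].
Congruent diagonalization of H (simultaneous row and column reduction) yields pivots 2, 2, 4, 4.
So there are 4 positive pivots.
H is positive definite, so the origin is a strict local minimum.

local minimum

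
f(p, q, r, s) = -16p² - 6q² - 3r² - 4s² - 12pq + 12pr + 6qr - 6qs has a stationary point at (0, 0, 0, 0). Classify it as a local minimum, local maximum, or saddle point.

The Hessian at the origin is H = [[-32, -12, 12, 0], [-12, -12, 6, -6], [12, 6, -6, 0], [0, -6, 0, -8]].
Row-reducing H symmetrically gives the diagonal entries -32, -15/2, -6/5, -2.
That gives 4 negative pivots.
H is negative definite, so the origin is a strict local maximum.

local maximum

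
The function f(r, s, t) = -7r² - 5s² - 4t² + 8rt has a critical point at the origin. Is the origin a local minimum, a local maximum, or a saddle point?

The Hessian at the origin is H = [[-14, 0, 8], [0, -10, 0], [8, 0, -8]].
Symmetric row and column elimination reduces H to a congruent diagonal form with pivots -14, -10, -24/7.
So there are 3 negative pivots.
H is negative definite, so the origin is a strict local maximum.

local maximum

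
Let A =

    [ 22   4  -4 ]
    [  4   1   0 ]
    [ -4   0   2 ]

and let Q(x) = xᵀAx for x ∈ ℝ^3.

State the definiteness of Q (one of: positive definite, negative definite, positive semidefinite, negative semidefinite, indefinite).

indefinite

Row-reducing A symmetrically gives the diagonal entries 22, 3/11, -2/3.
So there are 2 positive, 1 negative pivots.
Hence Q is indefinite.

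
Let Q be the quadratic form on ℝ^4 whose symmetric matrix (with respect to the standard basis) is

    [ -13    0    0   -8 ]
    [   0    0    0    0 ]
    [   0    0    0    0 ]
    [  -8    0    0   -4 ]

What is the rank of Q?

Applying the same elementary operations to the rows and columns of A produces a congruent diagonal matrix with entries -13, 0, 0, 12/13.
So there are 1 positive, 1 negative, 2 zero pivots.
The rank is the number of nonzero pivots: 2.

2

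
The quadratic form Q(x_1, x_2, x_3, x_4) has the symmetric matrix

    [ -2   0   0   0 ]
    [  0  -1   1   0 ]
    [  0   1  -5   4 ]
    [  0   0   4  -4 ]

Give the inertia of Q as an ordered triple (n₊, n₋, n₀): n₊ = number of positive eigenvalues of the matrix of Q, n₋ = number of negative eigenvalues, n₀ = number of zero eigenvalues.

(0, 3, 1)

Symmetric row and column elimination reduces A to a congruent diagonal form with pivots -2, -1, -4, 0.
So there are 3 negative, 1 zero pivots.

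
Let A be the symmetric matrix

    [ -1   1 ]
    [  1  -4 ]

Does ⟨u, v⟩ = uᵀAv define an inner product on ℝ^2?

no

For the 2×2 matrix [[-1, 1], [1, -4]]: det = -1·-4 − (1)² = 3, trace = -5.
det > 0 so both eigenvalues share the sign of the trace; trace = -5 < 0 ⇒ both negative.
⟨·,·⟩ is an inner product exactly when A is positive definite.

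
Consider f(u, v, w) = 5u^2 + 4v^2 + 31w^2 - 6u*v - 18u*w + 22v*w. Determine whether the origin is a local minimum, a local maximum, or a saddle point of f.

The Hessian at the origin is H = [[10, -6, -18], [-6, 8, 22], [-18, 22, 62]].
Applying the same elementary operations to the rows and columns of H produces a congruent diagonal matrix with entries 10, 22/5, 12/11.
Counting signs: 3 positive.
H is positive definite, so the origin is a strict local minimum.

local minimum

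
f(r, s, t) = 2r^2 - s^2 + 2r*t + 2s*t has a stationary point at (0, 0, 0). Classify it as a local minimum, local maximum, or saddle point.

saddle point

The Hessian at the origin is H = [[4, 0, 2], [0, -2, 2], [2, 2, 0]].
Row-reducing H symmetrically gives the diagonal entries 4, -2, 1.
That gives 2 positive, 1 negative pivots.
H is indefinite, so the origin is a saddle point.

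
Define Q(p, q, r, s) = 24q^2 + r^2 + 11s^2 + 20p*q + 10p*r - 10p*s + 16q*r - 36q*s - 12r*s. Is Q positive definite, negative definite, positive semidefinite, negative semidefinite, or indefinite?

indefinite

The symmetric matrix is A = [[0, 10, 5, -5], [10, 24, 8, -18], [5, 8, 1, -6], [-5, -18, -6, 11]].
A is congruent to a diagonal matrix with 1 positive, 2 negative and 1 zero entries, so Q is indefinite.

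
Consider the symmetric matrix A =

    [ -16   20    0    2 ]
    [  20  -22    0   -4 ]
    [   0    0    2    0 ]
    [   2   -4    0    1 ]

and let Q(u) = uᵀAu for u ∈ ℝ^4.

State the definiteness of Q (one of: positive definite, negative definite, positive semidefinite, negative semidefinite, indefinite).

indefinite

Row-reducing A symmetrically gives the diagonal entries -16, 3, 2, 1/2.
That gives 3 positive, 1 negative pivots.
Hence Q is indefinite.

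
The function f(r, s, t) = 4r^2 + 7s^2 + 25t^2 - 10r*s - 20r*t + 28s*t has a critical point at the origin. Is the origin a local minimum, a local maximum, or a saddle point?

The Hessian at the origin is H = [[8, -10, -20], [-10, 14, 28], [-20, 28, 50]].
Symmetric row and column elimination reduces H to a congruent diagonal form with pivots 8, 3/2, -6.
That gives 2 positive, 1 negative pivots.
H is indefinite, so the origin is a saddle point.

saddle point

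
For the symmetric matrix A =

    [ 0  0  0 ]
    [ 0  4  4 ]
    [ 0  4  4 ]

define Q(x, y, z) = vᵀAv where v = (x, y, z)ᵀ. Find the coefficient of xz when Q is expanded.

0

The coefficient of xz is A[1,3] + A[3,1] = 2·0 = 0.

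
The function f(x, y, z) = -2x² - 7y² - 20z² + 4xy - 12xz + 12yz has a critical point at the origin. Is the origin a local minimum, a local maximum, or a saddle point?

The Hessian at the origin is H = [[-4, 4, -12], [4, -14, 12], [-12, 12, -40]].
Row-reducing H symmetrically gives the diagonal entries -4, -10, -4.
Counting signs: 3 negative.
H is negative definite, so the origin is a strict local maximum.

local maximum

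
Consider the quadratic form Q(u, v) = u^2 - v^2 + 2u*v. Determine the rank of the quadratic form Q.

2

The symmetric matrix is A = [[1, 1], [1, -1]].
Congruent diagonalization of A (simultaneous row and column reduction) yields pivots 1, -2.
So there are 1 positive, 1 negative pivots.
The rank is the number of nonzero pivots: 2.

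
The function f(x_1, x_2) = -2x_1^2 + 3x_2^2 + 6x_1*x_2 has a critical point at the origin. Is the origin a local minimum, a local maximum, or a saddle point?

saddle point

The Hessian at the origin is H = [[-4, 6], [6, 6]].
det H = -4·6 − (6)² = -60 < 0, so H is indefinite.
Therefore the origin is a saddle point.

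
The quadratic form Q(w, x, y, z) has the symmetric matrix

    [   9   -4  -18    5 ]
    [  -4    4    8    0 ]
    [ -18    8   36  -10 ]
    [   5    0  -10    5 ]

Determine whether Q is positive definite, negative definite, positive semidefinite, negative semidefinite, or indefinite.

positive semidefinite

Row-reducing A symmetrically gives the diagonal entries 9, 20/9, 0, 0.
Counting signs: 2 positive, 2 zero.
Hence Q is positive semidefinite.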